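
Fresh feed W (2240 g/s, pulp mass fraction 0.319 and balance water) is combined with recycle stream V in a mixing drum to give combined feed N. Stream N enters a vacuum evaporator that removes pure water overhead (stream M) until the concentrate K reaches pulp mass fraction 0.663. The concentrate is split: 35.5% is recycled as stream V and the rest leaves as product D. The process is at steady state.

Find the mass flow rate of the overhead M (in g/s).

1162 g/s

Overall pulp balance (none leaves overhead): pulp in fresh feed = pulp in product, i.e. 2240×0.319 = (1−0.355)·K·0.663.
K = 714.56/(0.663×0.645) = 1671 g/s.
Recycle V = 0.355×1671 = 593.19 g/s.
Combined feed N = 2240 + 593.19 = 2833.2 g/s.
Overhead M = N − K = 2833.2 − 1671 = 1162.2 g/s.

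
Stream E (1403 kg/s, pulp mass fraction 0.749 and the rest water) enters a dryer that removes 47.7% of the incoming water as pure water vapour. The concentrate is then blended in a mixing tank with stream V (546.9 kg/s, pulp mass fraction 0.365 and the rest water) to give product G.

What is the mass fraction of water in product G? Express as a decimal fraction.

0.298

Vapour removed = 0.477×0.251×1403 = 167.98 kg/s; concentrate = 1235 kg/s.
water reaching the mixer = 184.18 (from concentrate) + 546.9×0.635 = 531.46 kg/s.
Product flow = 1235 + 546.9 = 1781.9 kg/s; water fraction = 0.298.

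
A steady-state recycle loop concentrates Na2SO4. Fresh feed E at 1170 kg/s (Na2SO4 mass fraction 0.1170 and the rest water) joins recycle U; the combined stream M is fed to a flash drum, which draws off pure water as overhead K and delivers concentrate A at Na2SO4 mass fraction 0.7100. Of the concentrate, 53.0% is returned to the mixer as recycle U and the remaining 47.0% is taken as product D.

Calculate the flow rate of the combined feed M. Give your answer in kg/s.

1387 kg/s

Overall Na2SO4 balance (none leaves overhead): Na2SO4 in fresh feed = Na2SO4 in product, i.e. 1170×0.117 = (1−0.530)·A·0.710.
A = 136.89/(0.710×0.470) = 410.22 kg/s.
Recycle U = 0.530×410.22 = 217.42 kg/s.
Combined feed M = 1170 + 217.42 = 1387.4 kg/s.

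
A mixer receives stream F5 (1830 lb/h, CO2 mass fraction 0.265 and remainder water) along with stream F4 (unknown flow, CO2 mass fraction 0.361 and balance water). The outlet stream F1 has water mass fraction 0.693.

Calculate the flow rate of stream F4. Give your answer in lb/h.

Let F4 be the unknown flow. Total out = 1830 + F4.
water balance: 1345 + 0.639·F4 = 0.693·(1830 + F4)
(0.639 − 0.693)·F4 = 0.693×1830 − 1345 = -76.86
F4 = -76.86 / -0.054 = 1423.3 lb/h

1423 lb/h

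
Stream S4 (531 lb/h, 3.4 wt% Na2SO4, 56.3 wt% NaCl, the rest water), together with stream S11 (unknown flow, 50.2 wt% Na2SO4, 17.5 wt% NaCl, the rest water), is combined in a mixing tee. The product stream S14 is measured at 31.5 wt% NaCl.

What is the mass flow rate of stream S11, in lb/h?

Let S11 be the unknown flow. Total out = 531 + S11.
NaCl balance: 298.95 + 0.175·S11 = 0.315·(531 + S11)
(0.175 − 0.315)·S11 = 0.315×531 − 298.95 = -131.69
S11 = -131.69 / -0.140 = 940.63 lb/h

940.6 lb/h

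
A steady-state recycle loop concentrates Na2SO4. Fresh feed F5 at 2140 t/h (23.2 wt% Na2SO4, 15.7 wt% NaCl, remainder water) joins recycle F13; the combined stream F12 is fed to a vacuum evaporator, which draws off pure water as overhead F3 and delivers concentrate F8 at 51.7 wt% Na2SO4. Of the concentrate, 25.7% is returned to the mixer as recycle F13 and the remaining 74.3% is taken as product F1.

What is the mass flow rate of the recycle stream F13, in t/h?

332.2 t/h

Overall Na2SO4 balance (none leaves overhead): Na2SO4 in fresh feed = Na2SO4 in product, i.e. 2140×0.232 = (1−0.257)·F8·0.517.
F8 = 496.48/(0.517×0.743) = 1292.5 t/h.
Recycle F13 = 0.257×1292.5 = 332.17 t/h.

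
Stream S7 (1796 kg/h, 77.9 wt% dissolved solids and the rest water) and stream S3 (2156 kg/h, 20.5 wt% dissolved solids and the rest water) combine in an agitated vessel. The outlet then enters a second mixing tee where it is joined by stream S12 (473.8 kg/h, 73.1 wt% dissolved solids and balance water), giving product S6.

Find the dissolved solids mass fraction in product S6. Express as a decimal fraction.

Overall, product flow = 4425.8 kg/h.
dissolved solids in = 1796×0.779 + 2156×0.205 + 473.8×0.731 = 2187.4 kg/h.
dissolved solids fraction in S6 = 0.494.

0.494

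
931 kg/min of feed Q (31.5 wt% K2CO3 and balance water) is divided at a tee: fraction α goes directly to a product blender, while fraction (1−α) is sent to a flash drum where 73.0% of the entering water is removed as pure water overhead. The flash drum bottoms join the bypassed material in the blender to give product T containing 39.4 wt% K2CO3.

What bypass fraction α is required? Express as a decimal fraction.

All 931×0.315 = 293.26 kg/min of K2CO3 reaches T, so T = 293.26/0.394 = 744.33 kg/min and vapour = 186.67 kg/min.
The evaporator receives (1−α)·931 of feed at 0.685 water and removes 0.730 of that water:
0.730×0.685×(1−α)×931 = 186.67
(1−α) = 186.67/465.55 = 0.4010;  α = 0.5990.

0.599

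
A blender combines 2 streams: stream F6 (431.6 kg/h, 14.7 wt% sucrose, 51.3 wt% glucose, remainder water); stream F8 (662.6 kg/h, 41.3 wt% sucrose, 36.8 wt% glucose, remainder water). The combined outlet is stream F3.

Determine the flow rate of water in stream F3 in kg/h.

water out = water in = 431.6×0.340 + 662.6×0.219 = 291.85 kg/h.

291.9 kg/h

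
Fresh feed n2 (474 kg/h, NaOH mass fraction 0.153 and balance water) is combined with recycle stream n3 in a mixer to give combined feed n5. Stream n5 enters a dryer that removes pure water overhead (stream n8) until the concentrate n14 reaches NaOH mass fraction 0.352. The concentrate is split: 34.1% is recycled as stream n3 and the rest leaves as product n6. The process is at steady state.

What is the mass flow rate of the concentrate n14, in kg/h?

312.6 kg/h

Overall NaOH balance (none leaves overhead): NaOH in fresh feed = NaOH in product, i.e. 474×0.153 = (1−0.341)·n14·0.352.
n14 = 72.522/(0.352×0.659) = 312.64 kg/h.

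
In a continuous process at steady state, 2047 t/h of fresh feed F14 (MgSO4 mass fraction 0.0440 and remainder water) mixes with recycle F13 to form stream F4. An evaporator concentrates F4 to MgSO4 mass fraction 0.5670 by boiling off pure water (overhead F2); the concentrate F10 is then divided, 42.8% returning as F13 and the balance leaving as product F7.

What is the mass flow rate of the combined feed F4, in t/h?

2166 t/h

Overall MgSO4 balance (none leaves overhead): MgSO4 in fresh feed = MgSO4 in product, i.e. 2047×0.044 = (1−0.428)·F10·0.567.
F10 = 90.068/(0.567×0.572) = 277.71 t/h.
Recycle F13 = 0.428×277.71 = 118.86 t/h.
Combined feed F4 = 2047 + 118.86 = 2165.9 t/h.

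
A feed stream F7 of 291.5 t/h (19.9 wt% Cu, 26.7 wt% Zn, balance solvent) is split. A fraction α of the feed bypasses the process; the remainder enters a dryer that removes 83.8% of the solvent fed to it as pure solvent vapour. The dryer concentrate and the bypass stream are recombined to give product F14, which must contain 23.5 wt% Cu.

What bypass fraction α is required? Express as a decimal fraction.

All 291.5×0.199 = 58.009 t/h of Cu reaches F14, so F14 = 58.009/0.235 = 246.84 t/h and vapour = 44.655 t/h.
The evaporator receives (1−α)·291.5 of feed at 0.534 solvent and removes 0.838 of that solvent:
0.838×0.534×(1−α)×291.5 = 44.655
(1−α) = 44.655/130.44 = 0.3423;  α = 0.6577.

0.658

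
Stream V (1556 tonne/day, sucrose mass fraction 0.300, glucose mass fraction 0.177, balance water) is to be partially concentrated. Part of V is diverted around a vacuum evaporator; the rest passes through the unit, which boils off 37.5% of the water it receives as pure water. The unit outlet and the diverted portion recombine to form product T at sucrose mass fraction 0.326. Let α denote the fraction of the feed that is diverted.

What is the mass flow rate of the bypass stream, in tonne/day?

923.2 tonne/day

All 1556×0.300 = 466.8 tonne/day of sucrose reaches T, so T = 466.8/0.326 = 1431.9 tonne/day and vapour = 124.1 tonne/day.
The evaporator receives (1−α)·1556 of feed at 0.523 water and removes 0.375 of that water:
0.375×0.523×(1−α)×1556 = 124.1
(1−α) = 124.1/305.17 = 0.4067;  α = 0.5933.
Bypass flow = 0.5933×1556 = 923.25 tonne/day.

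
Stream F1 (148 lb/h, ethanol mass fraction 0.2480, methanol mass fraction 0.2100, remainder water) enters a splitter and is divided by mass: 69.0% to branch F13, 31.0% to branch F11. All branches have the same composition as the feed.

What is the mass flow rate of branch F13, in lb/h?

102.1 lb/h

Branch F13 flow = 0.690×148 = 102.12 lb/h.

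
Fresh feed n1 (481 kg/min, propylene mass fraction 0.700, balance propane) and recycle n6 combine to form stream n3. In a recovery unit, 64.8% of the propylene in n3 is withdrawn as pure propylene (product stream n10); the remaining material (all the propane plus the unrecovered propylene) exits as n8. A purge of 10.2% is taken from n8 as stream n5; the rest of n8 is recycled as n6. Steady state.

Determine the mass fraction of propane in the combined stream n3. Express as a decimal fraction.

propane enters only via n1 and leaves only via the purge: 481×0.300 = 0.102×(propane in n8), and the recovery unit passes all propane, so propane in n3 = propane in n8 = 1414.7 kg/min.
propylene in n3: m_A = 481×0.700 + (1−0.102)·(1−0.648)·m_A, so m_A = 336.7/0.6839 = 492.32 kg/min.
n3 = 492.32 + 1414.7 = 1907 kg/min.
propane fraction in n3 = 1414.7/1907 = 0.742.

0.742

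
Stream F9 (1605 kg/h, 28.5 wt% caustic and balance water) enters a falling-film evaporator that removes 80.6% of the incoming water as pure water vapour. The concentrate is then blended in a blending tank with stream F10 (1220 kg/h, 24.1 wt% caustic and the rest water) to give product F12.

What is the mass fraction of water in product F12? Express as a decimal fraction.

Vapour removed = 0.806×0.715×1605 = 924.95 kg/h; concentrate = 680.05 kg/h.
water reaching the mixer = 222.63 (from concentrate) + 1220×0.759 = 1148.6 kg/h.
Product flow = 680.05 + 1220 = 1900.1 kg/h; water fraction = 0.6045.

0.6045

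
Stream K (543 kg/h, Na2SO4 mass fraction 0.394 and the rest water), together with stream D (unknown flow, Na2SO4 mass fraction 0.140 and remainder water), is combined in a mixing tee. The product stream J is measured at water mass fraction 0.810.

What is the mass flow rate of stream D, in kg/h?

2215 kg/h

Let D be the unknown flow. Total out = 543 + D.
water balance: 329.06 + 0.860·D = 0.810·(543 + D)
(0.860 − 0.810)·D = 0.810×543 − 329.06 = 110.77
D = 110.77 / 0.050 = 2215.4 kg/h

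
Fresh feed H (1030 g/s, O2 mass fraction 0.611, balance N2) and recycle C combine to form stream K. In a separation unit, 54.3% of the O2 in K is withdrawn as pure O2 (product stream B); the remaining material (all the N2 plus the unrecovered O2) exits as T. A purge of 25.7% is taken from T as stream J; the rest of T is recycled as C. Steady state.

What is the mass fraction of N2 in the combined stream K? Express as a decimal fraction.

N2 enters only via H and leaves only via the purge: 1030×0.389 = 0.257×(N2 in T), and the separation unit passes all N2, so N2 in K = N2 in T = 1559 g/s.
O2 in K: m_A = 1030×0.611 + (1−0.257)·(1−0.543)·m_A, so m_A = 629.33/0.6604 = 952.88 g/s.
K = 952.88 + 1559 = 2511.9 g/s.
N2 fraction in K = 1559/2511.9 = 0.621.

0.621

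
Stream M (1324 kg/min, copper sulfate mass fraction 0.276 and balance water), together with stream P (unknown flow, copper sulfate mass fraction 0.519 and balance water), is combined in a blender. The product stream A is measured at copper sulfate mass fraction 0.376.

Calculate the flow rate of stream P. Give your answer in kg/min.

925.9 kg/min

Let P be the unknown flow. Total out = 1324 + P.
copper sulfate balance: 365.42 + 0.519·P = 0.376·(1324 + P)
(0.519 − 0.376)·P = 0.376×1324 − 365.42 = 132.4
P = 132.4 / 0.143 = 925.87 kg/min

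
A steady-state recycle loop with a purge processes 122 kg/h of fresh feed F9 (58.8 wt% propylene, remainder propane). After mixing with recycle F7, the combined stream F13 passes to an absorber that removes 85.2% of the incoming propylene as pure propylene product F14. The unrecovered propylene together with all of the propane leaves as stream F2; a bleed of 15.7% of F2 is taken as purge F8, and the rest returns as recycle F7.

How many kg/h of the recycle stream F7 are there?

280.1 kg/h

propane enters only via F9 and leaves only via the purge: 122×0.412 = 0.157×(propane in F2), and the absorber passes all propane, so propane in F13 = propane in F2 = 320.15 kg/h.
propylene in F13: m_A = 122×0.588 + (1−0.157)·(1−0.852)·m_A, so m_A = 71.736/0.8752 = 81.962 kg/h.
F2 = (1−0.852)×81.962 + 320.15 = 332.28 kg/h.
Recycle F7 = (1−0.157)×332.28 = 280.11 kg/h.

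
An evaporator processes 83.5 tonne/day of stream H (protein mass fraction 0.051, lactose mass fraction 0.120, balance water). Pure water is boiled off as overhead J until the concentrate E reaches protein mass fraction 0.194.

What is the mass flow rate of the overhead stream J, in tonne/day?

protein is conserved: 83.5×0.051 = 4.2585 tonne/day all reports to the concentrate.
Concentrate = 4.2585/(target fraction) = 21.951 tonne/day.
Overhead = 83.5 − 21.951 = 61.549 tonne/day.

61.55 tonne/day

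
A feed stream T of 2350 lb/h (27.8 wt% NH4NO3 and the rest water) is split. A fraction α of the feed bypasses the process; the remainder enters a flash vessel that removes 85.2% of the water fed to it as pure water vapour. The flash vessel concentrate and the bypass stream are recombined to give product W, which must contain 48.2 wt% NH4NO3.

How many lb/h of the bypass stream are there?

All 2350×0.278 = 653.3 lb/h of NH4NO3 reaches W, so W = 653.3/0.482 = 1355.4 lb/h and vapour = 994.61 lb/h.
The evaporator receives (1−α)·2350 of feed at 0.722 water and removes 0.852 of that water:
0.852×0.722×(1−α)×2350 = 994.61
(1−α) = 994.61/1445.6 = 0.6880;  α = 0.3120.
Bypass flow = 0.3120×2350 = 733.13 lb/h.

733.1 lb/h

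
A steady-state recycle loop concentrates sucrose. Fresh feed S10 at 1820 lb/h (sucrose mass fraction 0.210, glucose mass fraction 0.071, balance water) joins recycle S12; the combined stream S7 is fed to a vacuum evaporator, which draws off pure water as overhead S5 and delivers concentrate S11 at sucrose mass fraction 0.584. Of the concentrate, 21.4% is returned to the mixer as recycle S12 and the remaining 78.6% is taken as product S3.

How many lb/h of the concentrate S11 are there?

832.6 lb/h

Overall sucrose balance (none leaves overhead): sucrose in fresh feed = sucrose in product, i.e. 1820×0.210 = (1−0.214)·S11·0.584.
S11 = 382.2/(0.584×0.786) = 832.64 lb/h.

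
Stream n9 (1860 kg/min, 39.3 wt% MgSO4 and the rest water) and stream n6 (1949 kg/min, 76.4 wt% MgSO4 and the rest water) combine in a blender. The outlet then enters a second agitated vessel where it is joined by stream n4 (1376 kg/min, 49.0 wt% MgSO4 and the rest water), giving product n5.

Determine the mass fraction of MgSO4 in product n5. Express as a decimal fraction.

Overall, product flow = 5185 kg/min.
MgSO4 in = 1860×0.393 + 1949×0.764 + 1376×0.490 = 2894.3 kg/min.
MgSO4 fraction in n5 = 0.558.

0.558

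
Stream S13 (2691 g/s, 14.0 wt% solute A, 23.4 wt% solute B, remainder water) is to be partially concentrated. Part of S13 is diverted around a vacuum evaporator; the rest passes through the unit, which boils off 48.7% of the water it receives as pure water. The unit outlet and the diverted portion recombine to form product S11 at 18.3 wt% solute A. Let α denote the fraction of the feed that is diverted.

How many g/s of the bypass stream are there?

All 2691×0.140 = 376.74 g/s of solute A reaches S11, so S11 = 376.74/0.183 = 2058.7 g/s and vapour = 632.31 g/s.
The evaporator receives (1−α)·2691 of feed at 0.626 water and removes 0.487 of that water:
0.487×0.626×(1−α)×2691 = 632.31
(1−α) = 632.31/820.38 = 0.7708;  α = 0.2292.
Bypass flow = 0.2292×2691 = 616.91 g/s.

616.9 g/s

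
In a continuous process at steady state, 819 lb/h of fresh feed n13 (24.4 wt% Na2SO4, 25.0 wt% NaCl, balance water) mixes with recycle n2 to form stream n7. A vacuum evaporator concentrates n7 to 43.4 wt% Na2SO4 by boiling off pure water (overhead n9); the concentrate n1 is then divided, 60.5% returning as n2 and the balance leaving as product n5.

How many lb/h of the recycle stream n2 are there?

Overall Na2SO4 balance (none leaves overhead): Na2SO4 in fresh feed = Na2SO4 in product, i.e. 819×0.244 = (1−0.605)·n1·0.434.
n1 = 199.84/(0.434×0.395) = 1165.7 lb/h.
Recycle n2 = 0.605×1165.7 = 705.25 lb/h.

705.2 lb/h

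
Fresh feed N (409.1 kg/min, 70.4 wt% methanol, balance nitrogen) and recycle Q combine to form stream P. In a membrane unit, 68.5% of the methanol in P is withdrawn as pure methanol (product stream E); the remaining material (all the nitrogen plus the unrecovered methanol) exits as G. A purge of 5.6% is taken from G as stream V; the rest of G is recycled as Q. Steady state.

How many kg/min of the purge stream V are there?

128.3 kg/min

nitrogen enters only via N and leaves only via the purge: 409.1×0.296 = 0.056×(nitrogen in G), and the membrane unit passes all nitrogen, so nitrogen in P = nitrogen in G = 2162.4 kg/min.
methanol in P: m_A = 409.1×0.704 + (1−0.056)·(1−0.685)·m_A, so m_A = 288.01/0.7026 = 409.89 kg/min.
G = (1−0.685)×409.89 + 2162.4 = 2291.5 kg/min.
Purge V = 0.056×2291.5 = 128.32 kg/min.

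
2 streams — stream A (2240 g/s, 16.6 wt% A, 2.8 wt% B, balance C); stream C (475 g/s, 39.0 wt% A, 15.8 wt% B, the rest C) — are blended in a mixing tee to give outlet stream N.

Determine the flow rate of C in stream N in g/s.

2020 g/s

C out = C in = 2240×0.806 + 475×0.452 = 2020.1 g/s.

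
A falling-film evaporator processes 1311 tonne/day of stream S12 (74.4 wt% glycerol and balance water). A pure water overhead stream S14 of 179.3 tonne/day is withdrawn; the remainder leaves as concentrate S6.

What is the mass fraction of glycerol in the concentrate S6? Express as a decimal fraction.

glycerol is not removed: 1311×0.744 = 975.38 tonne/day of glycerol enters S6.
Concentrate = 1311 − 179.3 = 1131.7 tonne/day.
Mass fraction = 975.38/1131.7 = 0.862.

0.862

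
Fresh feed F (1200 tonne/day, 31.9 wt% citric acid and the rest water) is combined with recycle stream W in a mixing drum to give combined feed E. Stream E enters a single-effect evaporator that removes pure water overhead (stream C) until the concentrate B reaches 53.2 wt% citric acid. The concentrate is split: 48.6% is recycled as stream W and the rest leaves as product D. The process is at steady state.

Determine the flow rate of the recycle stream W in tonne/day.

680.4 tonne/day

Overall citric acid balance (none leaves overhead): citric acid in fresh feed = citric acid in product, i.e. 1200×0.319 = (1−0.486)·B·0.532.
B = 382.8/(0.532×0.514) = 1399.9 tonne/day.
Recycle W = 0.486×1399.9 = 680.35 tonne/day.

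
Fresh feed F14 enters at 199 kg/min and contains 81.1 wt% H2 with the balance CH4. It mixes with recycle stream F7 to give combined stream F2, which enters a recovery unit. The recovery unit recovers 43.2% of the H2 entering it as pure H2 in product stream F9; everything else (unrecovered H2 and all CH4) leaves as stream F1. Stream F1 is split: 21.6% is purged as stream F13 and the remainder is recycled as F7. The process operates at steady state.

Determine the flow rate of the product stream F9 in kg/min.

125.7 kg/min

H2 in F2: m_A = 199×0.811 + (1−0.216)·(1−0.432)·m_A, so m_A = 161.39/0.5547 = 290.95 kg/min.
Product F9 = 0.432×290.95 = 125.69 kg/min.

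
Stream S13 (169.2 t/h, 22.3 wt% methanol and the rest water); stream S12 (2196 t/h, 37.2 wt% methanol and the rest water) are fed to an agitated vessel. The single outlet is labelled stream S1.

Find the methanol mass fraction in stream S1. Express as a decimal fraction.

Total flow out = 169.2 + 2196 = 2365.2 t/h.
methanol in = 169.2×0.223 + 2196×0.372 = 854.64 t/h.
methanol mass fraction in S1 = 854.64/2365.2 = 0.361.

0.361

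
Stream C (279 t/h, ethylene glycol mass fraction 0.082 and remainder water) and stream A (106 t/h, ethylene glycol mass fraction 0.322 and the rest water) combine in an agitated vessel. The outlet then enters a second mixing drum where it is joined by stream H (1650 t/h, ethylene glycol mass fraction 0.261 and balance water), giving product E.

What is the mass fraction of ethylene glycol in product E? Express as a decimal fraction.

0.240

Overall, product flow = 2035 t/h.
ethylene glycol in = 279×0.082 + 106×0.322 + 1650×0.261 = 487.66 t/h.
ethylene glycol fraction in E = 0.240.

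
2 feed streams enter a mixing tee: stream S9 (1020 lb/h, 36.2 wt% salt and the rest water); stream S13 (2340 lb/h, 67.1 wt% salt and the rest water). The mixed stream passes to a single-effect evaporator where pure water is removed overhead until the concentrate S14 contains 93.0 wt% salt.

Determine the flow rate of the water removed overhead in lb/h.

salt entering = 1020×0.362 + 2340×0.671 = 1939.4 lb/h.
All salt reports to S14, so S14 = 1939.4/0.930 = 2085.4 lb/h.
Total feed = 3360 lb/h; overhead = 3360 − 2085.4 = 1274.6 lb/h.

1275 lb/h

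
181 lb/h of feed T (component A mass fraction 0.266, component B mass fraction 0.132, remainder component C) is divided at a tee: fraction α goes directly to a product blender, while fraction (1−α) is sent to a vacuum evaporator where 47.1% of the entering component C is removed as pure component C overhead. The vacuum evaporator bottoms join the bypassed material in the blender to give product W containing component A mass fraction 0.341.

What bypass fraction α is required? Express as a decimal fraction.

All 181×0.266 = 48.146 lb/h of component A reaches W, so W = 48.146/0.341 = 141.19 lb/h and vapour = 39.809 lb/h.
The evaporator receives (1−α)·181 of feed at 0.602 component C and removes 0.471 of that component C:
0.471×0.602×(1−α)×181 = 39.809
(1−α) = 39.809/51.321 = 0.7757;  α = 0.2243.

0.224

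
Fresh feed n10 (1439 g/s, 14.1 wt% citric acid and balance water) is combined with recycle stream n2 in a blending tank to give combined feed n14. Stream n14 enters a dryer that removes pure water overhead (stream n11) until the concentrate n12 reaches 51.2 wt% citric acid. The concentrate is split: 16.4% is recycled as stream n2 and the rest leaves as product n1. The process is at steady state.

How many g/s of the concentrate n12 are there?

Overall citric acid balance (none leaves overhead): citric acid in fresh feed = citric acid in product, i.e. 1439×0.141 = (1−0.164)·n12·0.512.
n12 = 202.9/(0.512×0.836) = 474.03 g/s.

474 g/s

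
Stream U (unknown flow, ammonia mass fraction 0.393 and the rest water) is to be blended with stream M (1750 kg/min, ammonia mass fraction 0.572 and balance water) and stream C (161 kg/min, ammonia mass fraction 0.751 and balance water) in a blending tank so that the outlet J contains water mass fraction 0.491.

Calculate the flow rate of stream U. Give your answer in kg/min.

1286 kg/min

Let U be the unknown flow. Total out = 1911 + U.
water balance: 789.09 + 0.607·U = 0.491·(1911 + U)
(0.607 − 0.491)·U = 0.491×1911 − 789.09 = 149.21
U = 149.21 / 0.116 = 1286.3 kg/min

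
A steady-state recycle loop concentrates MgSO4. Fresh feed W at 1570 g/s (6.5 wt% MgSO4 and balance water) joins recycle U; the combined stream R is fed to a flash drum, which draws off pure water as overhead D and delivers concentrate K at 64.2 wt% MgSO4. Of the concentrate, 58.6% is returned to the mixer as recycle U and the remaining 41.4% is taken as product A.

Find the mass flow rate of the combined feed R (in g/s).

Overall MgSO4 balance (none leaves overhead): MgSO4 in fresh feed = MgSO4 in product, i.e. 1570×0.065 = (1−0.586)·K·0.642.
K = 102.05/(0.642×0.414) = 383.95 g/s.
Recycle U = 0.586×383.95 = 225 g/s.
Combined feed R = 1570 + 225 = 1795 g/s.

1795 g/s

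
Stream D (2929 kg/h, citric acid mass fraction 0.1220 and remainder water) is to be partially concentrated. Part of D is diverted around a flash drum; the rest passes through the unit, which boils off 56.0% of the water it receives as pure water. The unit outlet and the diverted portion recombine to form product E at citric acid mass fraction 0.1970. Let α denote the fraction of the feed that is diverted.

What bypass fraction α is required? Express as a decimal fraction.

All 2929×0.122 = 357.34 kg/h of citric acid reaches E, so E = 357.34/0.197 = 1813.9 kg/h and vapour = 1115.1 kg/h.
The evaporator receives (1−α)·2929 of feed at 0.878 water and removes 0.560 of that water:
0.560×0.878×(1−α)×2929 = 1115.1
(1−α) = 1115.1/1440.1 = 0.7743;  α = 0.2257.

0.226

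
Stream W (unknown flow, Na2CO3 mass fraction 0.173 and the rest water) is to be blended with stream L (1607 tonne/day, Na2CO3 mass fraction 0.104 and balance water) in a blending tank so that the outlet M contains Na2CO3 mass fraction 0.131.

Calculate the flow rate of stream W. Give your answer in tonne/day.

Let W be the unknown flow. Total out = 1607 + W.
Na2CO3 balance: 167.13 + 0.173·W = 0.131·(1607 + W)
(0.173 − 0.131)·W = 0.131×1607 − 167.13 = 43.389
W = 43.389 / 0.042 = 1033.1 tonne/day

1033 tonne/day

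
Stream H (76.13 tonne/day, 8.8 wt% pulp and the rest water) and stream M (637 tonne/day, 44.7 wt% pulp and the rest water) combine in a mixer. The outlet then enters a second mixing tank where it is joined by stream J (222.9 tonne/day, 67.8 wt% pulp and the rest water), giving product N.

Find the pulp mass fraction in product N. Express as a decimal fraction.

Overall, product flow = 936.03 tonne/day.
pulp in = 76.13×0.088 + 637×0.447 + 222.9×0.678 = 442.56 tonne/day.
pulp fraction in N = 0.473.

0.473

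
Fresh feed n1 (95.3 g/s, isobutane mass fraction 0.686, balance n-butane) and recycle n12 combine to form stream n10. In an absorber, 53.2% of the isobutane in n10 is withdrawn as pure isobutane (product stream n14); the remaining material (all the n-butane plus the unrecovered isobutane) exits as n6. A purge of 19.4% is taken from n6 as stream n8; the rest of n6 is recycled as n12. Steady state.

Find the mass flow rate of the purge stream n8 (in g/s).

n-butane enters only via n1 and leaves only via the purge: 95.3×0.314 = 0.194×(n-butane in n6), and the absorber passes all n-butane, so n-butane in n10 = n-butane in n6 = 154.25 g/s.
isobutane in n10: m_A = 95.3×0.686 + (1−0.194)·(1−0.532)·m_A, so m_A = 65.376/0.6228 = 104.97 g/s.
n6 = (1−0.532)×104.97 + 154.25 = 203.38 g/s.
Purge n8 = 0.194×203.38 = 39.455 g/s.

39.45 g/s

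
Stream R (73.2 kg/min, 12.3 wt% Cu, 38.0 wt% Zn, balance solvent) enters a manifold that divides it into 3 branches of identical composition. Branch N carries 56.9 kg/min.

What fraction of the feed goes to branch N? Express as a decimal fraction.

0.777

Fraction to N = 56.9/73.2 = 0.7773.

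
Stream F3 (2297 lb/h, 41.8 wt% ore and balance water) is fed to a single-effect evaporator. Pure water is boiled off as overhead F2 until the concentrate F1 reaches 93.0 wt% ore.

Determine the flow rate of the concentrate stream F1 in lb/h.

ore is conserved: 2297×0.418 = 960.15 lb/h all reports to the concentrate.
Concentrate = 960.15/(target fraction) = 1032.4 lb/h.

1032 lb/h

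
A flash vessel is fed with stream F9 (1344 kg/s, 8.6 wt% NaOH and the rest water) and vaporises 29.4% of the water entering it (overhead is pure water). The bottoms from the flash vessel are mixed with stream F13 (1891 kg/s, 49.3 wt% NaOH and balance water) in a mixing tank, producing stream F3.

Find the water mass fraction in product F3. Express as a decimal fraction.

Vapour removed = 0.294×0.914×1344 = 361.15 kg/s; concentrate = 982.85 kg/s.
water reaching the mixer = 867.26 (from concentrate) + 1891×0.507 = 1826 kg/s.
Product flow = 982.85 + 1891 = 2873.8 kg/s; water fraction = 0.635.

0.635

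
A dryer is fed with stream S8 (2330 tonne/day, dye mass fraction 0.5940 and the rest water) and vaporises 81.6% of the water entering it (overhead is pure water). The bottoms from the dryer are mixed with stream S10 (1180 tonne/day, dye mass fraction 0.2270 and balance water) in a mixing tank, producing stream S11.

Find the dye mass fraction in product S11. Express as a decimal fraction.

0.6033

Vapour removed = 0.816×0.406×2330 = 771.92 tonne/day; concentrate = 1558.1 tonne/day.
dye reaching the mixer = 1384 (from concentrate) + 1180×0.227 = 1651.9 tonne/day.
Product flow = 1558.1 + 1180 = 2738.1 tonne/day; dye fraction = 0.6033.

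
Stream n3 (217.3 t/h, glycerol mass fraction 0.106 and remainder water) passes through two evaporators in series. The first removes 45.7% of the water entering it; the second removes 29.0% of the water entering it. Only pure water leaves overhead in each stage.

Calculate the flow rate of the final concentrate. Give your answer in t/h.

water in feed = 217.3×0.894 = 194.27 t/h.
After stage 1: water left = (1−0.457)×194.27 = 105.49; stream total = 128.52 t/h.
After stage 2: water left = (1−0.290)×105.49 = 74.895; final concentrate = 97.929 t/h.

97.93 t/h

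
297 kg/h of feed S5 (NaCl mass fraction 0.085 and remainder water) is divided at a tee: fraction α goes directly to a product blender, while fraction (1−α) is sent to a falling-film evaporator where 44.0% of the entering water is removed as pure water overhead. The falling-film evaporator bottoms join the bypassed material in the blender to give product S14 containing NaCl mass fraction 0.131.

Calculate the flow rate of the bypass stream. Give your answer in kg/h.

All 297×0.085 = 25.245 kg/h of NaCl reaches S14, so S14 = 25.245/0.131 = 192.71 kg/h and vapour = 104.29 kg/h.
The evaporator receives (1−α)·297 of feed at 0.915 water and removes 0.440 of that water:
0.440×0.915×(1−α)×297 = 104.29
(1−α) = 104.29/119.57 = 0.8722;  α = 0.1278.
Bypass flow = 0.1278×297 = 37.959 kg/h.

37.96 kg/h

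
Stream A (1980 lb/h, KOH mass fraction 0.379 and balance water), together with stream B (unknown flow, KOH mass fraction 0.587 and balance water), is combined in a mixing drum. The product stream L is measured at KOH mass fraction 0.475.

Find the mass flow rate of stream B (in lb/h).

1697 lb/h

Let B be the unknown flow. Total out = 1980 + B.
KOH balance: 750.42 + 0.587·B = 0.475·(1980 + B)
(0.587 − 0.475)·B = 0.475×1980 − 750.42 = 190.08
B = 190.08 / 0.112 = 1697.1 lb/h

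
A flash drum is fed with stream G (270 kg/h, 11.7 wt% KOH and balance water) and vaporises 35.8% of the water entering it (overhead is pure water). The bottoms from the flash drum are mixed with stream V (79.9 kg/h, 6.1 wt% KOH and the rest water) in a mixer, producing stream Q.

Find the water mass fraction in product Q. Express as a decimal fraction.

0.8622

Vapour removed = 0.358×0.883×270 = 85.351 kg/h; concentrate = 184.65 kg/h.
water reaching the mixer = 153.06 (from concentrate) + 79.9×0.939 = 228.09 kg/h.
Product flow = 184.65 + 79.9 = 264.55 kg/h; water fraction = 0.8622.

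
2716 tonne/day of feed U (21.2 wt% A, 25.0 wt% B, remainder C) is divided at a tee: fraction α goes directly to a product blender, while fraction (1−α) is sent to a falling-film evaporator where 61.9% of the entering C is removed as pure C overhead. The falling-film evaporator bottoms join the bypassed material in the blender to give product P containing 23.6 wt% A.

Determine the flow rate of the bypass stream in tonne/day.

All 2716×0.212 = 575.79 tonne/day of A reaches P, so P = 575.79/0.236 = 2439.8 tonne/day and vapour = 276.2 tonne/day.
The evaporator receives (1−α)·2716 of feed at 0.538 C and removes 0.619 of that C:
0.619×0.538×(1−α)×2716 = 276.2
(1−α) = 276.2/904.49 = 0.3054;  α = 0.6946.
Bypass flow = 0.6946×2716 = 1886.6 tonne/day.

1887 tonne/day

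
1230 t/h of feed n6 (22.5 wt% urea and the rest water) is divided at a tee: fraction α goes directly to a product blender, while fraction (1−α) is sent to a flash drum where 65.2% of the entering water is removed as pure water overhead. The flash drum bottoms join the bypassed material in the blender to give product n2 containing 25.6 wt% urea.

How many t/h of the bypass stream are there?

All 1230×0.225 = 276.75 t/h of urea reaches n2, so n2 = 276.75/0.256 = 1081.1 t/h and vapour = 148.95 t/h.
The evaporator receives (1−α)·1230 of feed at 0.775 water and removes 0.652 of that water:
0.652×0.775×(1−α)×1230 = 148.95
(1−α) = 148.95/621.52 = 0.2396;  α = 0.7604.
Bypass flow = 0.7604×1230 = 935.23 t/h.

935.2 t/h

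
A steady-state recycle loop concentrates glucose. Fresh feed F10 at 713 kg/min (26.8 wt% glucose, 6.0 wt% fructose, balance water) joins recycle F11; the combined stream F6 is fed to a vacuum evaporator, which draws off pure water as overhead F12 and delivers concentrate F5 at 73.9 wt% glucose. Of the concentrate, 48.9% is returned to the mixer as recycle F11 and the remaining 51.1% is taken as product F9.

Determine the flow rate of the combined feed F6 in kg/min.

960.4 kg/min

Overall glucose balance (none leaves overhead): glucose in fresh feed = glucose in product, i.e. 713×0.268 = (1−0.489)·F5·0.739.
F5 = 191.08/(0.739×0.511) = 506.01 kg/min.
Recycle F11 = 0.489×506.01 = 247.44 kg/min.
Combined feed F6 = 713 + 247.44 = 960.44 kg/min.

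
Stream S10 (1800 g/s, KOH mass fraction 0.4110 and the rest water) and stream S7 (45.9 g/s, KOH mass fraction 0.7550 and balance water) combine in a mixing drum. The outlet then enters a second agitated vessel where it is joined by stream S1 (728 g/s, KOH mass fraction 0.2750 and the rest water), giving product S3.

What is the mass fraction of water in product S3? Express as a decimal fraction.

0.6213

Overall, product flow = 2573.9 g/s.
water in = 1800×0.589 + 45.9×0.245 + 728×0.725 = 1599.2 g/s.
water fraction in S3 = 0.6213.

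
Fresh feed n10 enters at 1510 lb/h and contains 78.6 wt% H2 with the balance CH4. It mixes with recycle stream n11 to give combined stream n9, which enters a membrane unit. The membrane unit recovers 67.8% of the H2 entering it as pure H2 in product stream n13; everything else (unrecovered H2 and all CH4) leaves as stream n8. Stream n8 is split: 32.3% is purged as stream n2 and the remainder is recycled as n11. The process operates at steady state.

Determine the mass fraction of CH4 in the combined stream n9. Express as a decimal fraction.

CH4 enters only via n10 and leaves only via the purge: 1510×0.214 = 0.323×(CH4 in n8), and the membrane unit passes all CH4, so CH4 in n9 = CH4 in n8 = 1000.4 lb/h.
H2 in n9: m_A = 1510×0.786 + (1−0.323)·(1−0.678)·m_A, so m_A = 1186.9/0.7820 = 1517.7 lb/h.
n9 = 1517.7 + 1000.4 = 2518.1 lb/h.
CH4 fraction in n9 = 1000.4/2518.1 = 0.3973.

0.3973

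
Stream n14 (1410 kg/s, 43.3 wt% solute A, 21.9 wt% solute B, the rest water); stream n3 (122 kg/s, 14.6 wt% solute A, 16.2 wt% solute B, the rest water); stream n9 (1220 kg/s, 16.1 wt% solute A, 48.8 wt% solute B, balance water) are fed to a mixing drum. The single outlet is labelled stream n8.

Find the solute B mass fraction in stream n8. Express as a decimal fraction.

Total flow out = 1410 + 122 + 1220 = 2752 kg/s.
solute B in = 1410×0.219 + 122×0.162 + 1220×0.488 = 923.91 kg/s.
solute B mass fraction in n8 = 923.91/2752 = 0.336.

0.336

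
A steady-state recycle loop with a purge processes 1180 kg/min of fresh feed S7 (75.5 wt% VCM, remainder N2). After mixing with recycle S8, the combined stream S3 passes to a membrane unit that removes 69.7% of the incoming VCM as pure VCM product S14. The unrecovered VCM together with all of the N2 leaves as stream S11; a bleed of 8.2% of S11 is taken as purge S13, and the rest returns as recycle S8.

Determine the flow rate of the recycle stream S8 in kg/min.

3580 kg/min

N2 enters only via S7 and leaves only via the purge: 1180×0.245 = 0.082×(N2 in S11), and the membrane unit passes all N2, so N2 in S3 = N2 in S11 = 3525.6 kg/min.
VCM in S3: m_A = 1180×0.755 + (1−0.082)·(1−0.697)·m_A, so m_A = 890.9/0.7218 = 1234.2 kg/min.
S11 = (1−0.697)×1234.2 + 3525.6 = 3899.6 kg/min.
Recycle S8 = (1−0.082)×3899.6 = 3579.8 kg/min.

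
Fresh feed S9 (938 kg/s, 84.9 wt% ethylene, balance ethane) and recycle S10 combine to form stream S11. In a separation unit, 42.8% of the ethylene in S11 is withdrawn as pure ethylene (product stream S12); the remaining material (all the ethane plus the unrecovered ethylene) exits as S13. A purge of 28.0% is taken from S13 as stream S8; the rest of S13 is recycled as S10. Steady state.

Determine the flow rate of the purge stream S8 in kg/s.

ethane enters only via S9 and leaves only via the purge: 938×0.151 = 0.280×(ethane in S13), and the separation unit passes all ethane, so ethane in S11 = ethane in S13 = 505.85 kg/s.
ethylene in S11: m_A = 938×0.849 + (1−0.280)·(1−0.428)·m_A, so m_A = 796.36/0.5882 = 1354 kg/s.
S13 = (1−0.428)×1354 + 505.85 = 1280.3 kg/s.
Purge S8 = 0.280×1280.3 = 358.49 kg/s.

358.5 kg/s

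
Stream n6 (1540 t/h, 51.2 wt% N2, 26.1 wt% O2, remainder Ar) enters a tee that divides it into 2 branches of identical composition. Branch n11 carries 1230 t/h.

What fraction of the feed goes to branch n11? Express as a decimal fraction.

0.799

Fraction to n11 = 1230/1540 = 0.7987.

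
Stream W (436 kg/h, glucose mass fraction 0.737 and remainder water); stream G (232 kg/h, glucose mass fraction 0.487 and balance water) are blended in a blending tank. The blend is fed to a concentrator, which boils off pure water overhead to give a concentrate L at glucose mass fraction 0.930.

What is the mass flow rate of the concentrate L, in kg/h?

glucose entering = 436×0.737 + 232×0.487 = 434.32 kg/h.
All glucose reports to L, so L = 434.32/0.930 = 467.01 kg/h.

467 kg/h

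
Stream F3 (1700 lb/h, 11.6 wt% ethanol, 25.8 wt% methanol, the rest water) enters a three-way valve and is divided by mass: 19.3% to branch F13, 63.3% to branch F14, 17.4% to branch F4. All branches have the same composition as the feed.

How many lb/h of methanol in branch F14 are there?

Branch F14 total = 0.633×1700 = 1076.1 lb/h.
methanol in F14 = 0.258×1076.1 = 277.63 lb/h.

277.6 lb/h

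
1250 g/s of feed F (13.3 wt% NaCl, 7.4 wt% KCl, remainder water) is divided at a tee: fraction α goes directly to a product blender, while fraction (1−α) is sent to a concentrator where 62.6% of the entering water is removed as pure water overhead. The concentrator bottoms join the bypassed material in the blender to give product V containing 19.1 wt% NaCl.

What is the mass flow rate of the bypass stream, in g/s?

485.4 g/s

All 1250×0.133 = 166.25 g/s of NaCl reaches V, so V = 166.25/0.191 = 870.42 g/s and vapour = 379.58 g/s.
The evaporator receives (1−α)·1250 of feed at 0.793 water and removes 0.626 of that water:
0.626×0.793×(1−α)×1250 = 379.58
(1−α) = 379.58/620.52 = 0.6117;  α = 0.3883.
Bypass flow = 0.3883×1250 = 485.36 g/s.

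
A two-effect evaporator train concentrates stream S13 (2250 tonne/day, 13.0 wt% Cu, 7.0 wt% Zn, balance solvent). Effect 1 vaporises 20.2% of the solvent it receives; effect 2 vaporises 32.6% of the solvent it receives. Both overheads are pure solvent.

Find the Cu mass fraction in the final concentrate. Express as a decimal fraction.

solvent in feed = 2250×0.800 = 1800 tonne/day.
After stage 1: solvent left = (1−0.202)×1800 = 1436.4; stream total = 1886.4 tonne/day.
After stage 2: solvent left = (1−0.326)×1436.4 = 968.13; final concentrate = 1418.1 tonne/day.
Cu fraction = 292.5/1418.1 = 0.206.

0.206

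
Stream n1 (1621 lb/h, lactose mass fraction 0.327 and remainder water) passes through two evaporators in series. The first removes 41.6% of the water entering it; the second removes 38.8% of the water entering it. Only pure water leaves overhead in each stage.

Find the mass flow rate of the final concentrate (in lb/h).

water in feed = 1621×0.673 = 1090.9 lb/h.
After stage 1: water left = (1−0.416)×1090.9 = 637.1; stream total = 1167.2 lb/h.
After stage 2: water left = (1−0.388)×637.1 = 389.91; final concentrate = 919.98 lb/h.

920 lb/h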